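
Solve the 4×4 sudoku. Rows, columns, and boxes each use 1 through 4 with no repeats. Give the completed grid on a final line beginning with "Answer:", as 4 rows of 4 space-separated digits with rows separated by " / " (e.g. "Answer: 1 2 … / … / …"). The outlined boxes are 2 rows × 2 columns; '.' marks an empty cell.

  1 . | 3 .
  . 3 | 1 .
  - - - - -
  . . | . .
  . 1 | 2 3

Step 1. [r3c3∈{4}] only 4 remains possible at r3c3 ⇒ r3c3=4.
Step 2. [r1c2∈{2,4}] across col 2, 4 lands solely at r1c2. So r1c2=4.
Step 3. [r2c1∈{2}] only 2 remains possible at r2c1 ⇒ r2c1=2.
Step 4. [r3c4∈{1}] only 1 remains possible at r3c4 ⇒ r3c4=1.
Step 5. [r1c4∈{2}] only 2 remains possible at r1c4 ⇒ r1c4=2.
Step 6. [r3c2∈{2}] r3c2 is down to just 2, so r3c2=2.
Step 7. [r4c1∈{4}] nothing but 4 survives at r4c1. So r4c1=4.
Step 8. [r3c1∈{3}] r3c1's peers cover all but 3, so r3c1=3.
Step 9. [r2c4∈{4}] r2c4 has the single candidate 4, so r2c4=4.

Answer: 1 4 3 2 / 2 3 1 4 / 3 2 4 1 / 4 1 2 3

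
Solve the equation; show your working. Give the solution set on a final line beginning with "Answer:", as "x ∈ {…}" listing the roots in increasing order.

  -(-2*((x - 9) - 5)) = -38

Step 1. [-(-2*((x - 9) - 5)) = -38] leading − — multiply by −1 ⇒ neg: -2*((x - 9) - 5) = 38.
Step 2. [-2*((x - 9) - 5) = 38] leading coefficient -2: divide by -2 ⇒ div: (x - 9) - 5 = -19.
Step 3. [(x - 9) - 5 = -19] the outer -5 inverts by adding 5 ⇒ sub: x - 9 = -14.
Step 4. [x - 9 = -14] the outer -9 inverts by adding 9. So sub: x = -5.

Answer: x ∈ {-5}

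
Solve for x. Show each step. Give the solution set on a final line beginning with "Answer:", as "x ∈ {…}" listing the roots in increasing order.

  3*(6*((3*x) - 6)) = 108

Step 1. [3*(6*((3*x) - 6)) = 108] 3·(inner) — divide through by 3, so div: 6*((3*x) - 6) = 36.
Step 2. [6*((3*x) - 6) = 36] 6 out front; divide by 6, so div: (3*x) - 6 = 6.
Step 3. [(3*x) - 6 = 6] -6 is outermost — add 6 both sides, so sub: 3*x = 12.
Step 4. [3*x = 12] 3 out front; divide by 3 ⇒ div: x = 4.

Answer: x ∈ {4}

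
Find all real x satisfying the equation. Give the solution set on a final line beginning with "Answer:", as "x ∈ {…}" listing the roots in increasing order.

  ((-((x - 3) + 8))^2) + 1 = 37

Step 1. [((-((x - 3) + 8))^2) + 1 = 37] subtract 1: x sits inside (… + 1), so sub: (-((x - 3) + 8))^2 = 36.
Step 2. [(-((x - 3) + 8))^2 = 36] LHS squared, RHS 36 ≥ 0: apply √ (±), so sqrt: -((x - 3) + 8) = 6 or -6.
Step 3. [-((x - 3) + 8) = 6 or -6] LHS negated; negate both sides, so neg: (x - 3) + 8 = -6 or 6.
Step 4. [(x - 3) + 8 = -6 or 6] subtract 8: x sits inside (… + 8). So sub: x - 3 = -14 or -2.
Step 5. [x - 3 = -14 or -2] peel the -3: add 3 from each side ⇒ sub: x = -11 or 1.

Answer: x ∈ {-11, 1}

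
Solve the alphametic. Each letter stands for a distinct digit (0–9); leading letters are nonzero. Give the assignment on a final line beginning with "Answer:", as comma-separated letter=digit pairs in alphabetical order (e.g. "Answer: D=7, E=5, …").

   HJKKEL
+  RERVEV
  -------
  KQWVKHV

Step 1. [K] adding two 6-digit numbers gives at most 6+1 digits, and here it does — K is that final carry and must be 1. So K=1.
Step 2. [col 1: L + V ≡ V (mod 10)] column 1 reads L+V+carry(0)=V with nothing yet; with digits 1 already taken and all letters distinct, the only value for L is 0 ⇒ L=0.
Step 3. [col 1: L + V ≡ V (mod 10)] column 1 (L + V ≡ V (mod 10), carry-in 0) doesn't pin V yet; pick V=9 and continue, so V=9.
Step 4. [col 2: E + E ≡ H (mod 10)] H=6 is one option consistent with column 2 (E + E ≡ H (mod 10), carry-in 0) — take it. So H=6.
Step 5. [col 2: E + E ≡ H (mod 10)] no forcing yet in column 2 (carry-in 0); E=8 is free and consistent — try it, so E=8.
Step 6. [col 4: K + R ≡ V (mod 10)] column 4 reads K+R+carry(1)=V with K=1, V=9; with digits 0,1,6,8,9 already taken and all letters distinct, the only value for R is 7. So R=7.
Step 7. [col 5: J + E ≡ W (mod 10)] W=3 is one option consistent with column 5 (J + E ≡ W (mod 10), carry-in 0) — take it, so W=3.
Step 8. [col 5: J + E ≡ W (mod 10)] column 5 reads J+E+carry(0)=W with E=8, W=3; with digits 0,1,3,6,7,8,9 already taken and all letters distinct, the only value for J is 5, so J=5.
Step 9. [col 6: H + R ≡ Q (mod 10)] in column 6 we have H+R≡Q with carry-in 1; given H=6, R=7 and digits 0,1,3,5,6,7,8,9 already taken and all letters distinct, that pins Q to 4. So Q=4.

Answer: E=8, H=6, J=5, K=1, L=0, Q=4, R=7, V=9, W=3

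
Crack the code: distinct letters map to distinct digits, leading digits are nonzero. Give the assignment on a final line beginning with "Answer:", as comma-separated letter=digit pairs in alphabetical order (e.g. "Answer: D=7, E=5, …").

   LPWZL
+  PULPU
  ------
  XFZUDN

Step 1. [col 1: L + U ≡ N (mod 10)] L=6 is one option consistent with column 1 (L + U ≡ N (mod 10), carry-in 0) — take it. So L=6.
Step 2. [col 1: L + U ≡ N (mod 10)] several values work for U in column 1 (L + U ≡ N (mod 10), carry-in 0); try U=4. So U=4.
Step 3. [col 1: L + U ≡ N (mod 10)] column 1: given L=6, U=4, carry-in 0, and digits 4,6 already taken and all letters distinct, L+U≡N (mod 10) forces N=0. So N=0.
Step 4. [col 2: Z + P ≡ D (mod 10)] no forcing yet in column 2 (carry-in 1); P=8 is free and consistent — try it. So P=8.
Step 5. [col 2: Z + P ≡ D (mod 10)] Z=3 is one option consistent with column 2 (Z + P ≡ D (mod 10), carry-in 1) — take it, so Z=3.
Step 6. [col 2: Z + P ≡ D (mod 10)] from column 2 (Z=3, P=8, carry-in 1, digits 0,3,4,6,8 already taken and all letters distinct): D must equal 2, so D=2.
Step 7. [col 3: W + L ≡ U (mod 10)] column 3: given L=6, U=4, carry-in 1, and digits 0,2,3,4,6,8 already taken and all letters distinct, W+L≡U (mod 10) forces W=7, so W=7.
Step 8. [col 5: L + P ≡ F (mod 10)] from column 5 (L=6, P=8, carry-in 1, digits 0,2,3,4,6,7,8 already taken and all letters distinct): F must equal 5 ⇒ F=5.
Step 9. [col 6: carry → X] from column 6 (nothing yet, carry-in 1, digits 0,2,3,4,5,6,7,8 already taken and all letters distinct): X must equal 1. So X=1.

Answer: D=2, F=5, L=6, N=0, P=8, U=4, W=7, X=1, Z=3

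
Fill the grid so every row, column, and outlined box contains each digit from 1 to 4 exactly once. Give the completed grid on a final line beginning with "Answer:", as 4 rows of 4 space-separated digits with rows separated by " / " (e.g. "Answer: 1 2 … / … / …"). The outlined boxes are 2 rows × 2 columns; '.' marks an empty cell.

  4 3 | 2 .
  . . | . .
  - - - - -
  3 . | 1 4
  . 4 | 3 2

Step 1. [r2c2∈{1,2}] 1 has one home in col 2: r2c2. So r2c2=1.
Step 2. [r1c4∈{1}] r1c4 is down to just 1 ⇒ r1c4=1.
Step 3. [r2c4∈{3}] nothing but 3 survives at r2c4 ⇒ r2c4=3.
Step 4. [r4c1∈{1}] nothing but 1 survives at r4c1. So r4c1=1.
Step 5. [r2c3∈{4}] only 4 remains possible at r2c3, so r2c3=4.
Step 6. [r3c2∈{2}] nothing but 2 survives at r3c2 ⇒ r3c2=2.
Step 7. [r2c1∈{2}] only 2 remains possible at r2c1, so r2c1=2.

Answer: 4 3 2 1 / 2 1 4 3 / 3 2 1 4 / 1 4 3 2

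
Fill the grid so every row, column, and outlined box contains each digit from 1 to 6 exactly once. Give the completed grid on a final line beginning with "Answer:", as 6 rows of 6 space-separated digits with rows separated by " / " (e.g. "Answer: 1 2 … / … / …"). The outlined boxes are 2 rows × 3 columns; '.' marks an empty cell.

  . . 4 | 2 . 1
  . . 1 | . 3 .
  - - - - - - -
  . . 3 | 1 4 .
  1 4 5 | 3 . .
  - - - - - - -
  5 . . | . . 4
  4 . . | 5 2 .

Step 1. [r5c2∈{1,2,3,6}] in row 5, 3 fits only at r5c2. So r5c2=3.
Step 2. [r4c5∈{6}] r4c5 is down to just 6 ⇒ r4c5=6.
Step 3. [r5c4∈{6}] r5c4 is down to just 6. So r5c4=6.
Step 4. [r2c6∈{5,6}] 6 has one home in col 6: r2c6, so r2c6=6.
Step 5. [r2c2∈{2,5}] 5 has one home in row 2: r2c2, so r2c2=5.
Step 6. [r3c2∈{2,6}] col 2 places 2 nowhere but r3c2, so r3c2=2.
Step 7. [r1c2∈{6}] only 6 remains possible at r1c2 ⇒ r1c2=6.
Step 8. [r5c3∈{2}] r5c3 is down to just 2 ⇒ r5c3=2.
Step 9. [r2c4∈{4}] r2c4 is down to just 4, so r2c4=4.
Step 10. [r2c1∈{2}] only 2 remains possible at r2c1, so r2c1=2.
Step 11. [r5c5∈{1}] only 1 remains possible at r5c5. So r5c5=1.
Step 12. [r1c5∈{5}] r1c5 is down to just 5, so r1c5=5.
Step 13. [r6c3∈{6}] r6c3's peers cover all but 6, so r6c3=6.
Step 14. [r6c2∈{1}] only 1 remains possible at r6c2, so r6c2=1.
Step 15. [r3c1∈{6}] nothing but 6 survives at r3c1. So r3c1=6.
Step 16. [r3c6∈{5}] r3c6's peers cover all but 5, so r3c6=5.
Step 17. [r1c1∈{3}] r1c1's peers cover all but 3. So r1c1=3.
Step 18. [r6c6∈{3}] only 3 remains possible at r6c6, so r6c6=3.
Step 19. [r4c6∈{2}] only 2 remains possible at r4c6. So r4c6=2.

Answer: 3 6 4 2 5 1 / 2 5 1 4 3 6 / 6 2 3 1 4 5 / 1 4 5 3 6 2 / 5 3 2 6 1 4 / 4 1 6 5 2 3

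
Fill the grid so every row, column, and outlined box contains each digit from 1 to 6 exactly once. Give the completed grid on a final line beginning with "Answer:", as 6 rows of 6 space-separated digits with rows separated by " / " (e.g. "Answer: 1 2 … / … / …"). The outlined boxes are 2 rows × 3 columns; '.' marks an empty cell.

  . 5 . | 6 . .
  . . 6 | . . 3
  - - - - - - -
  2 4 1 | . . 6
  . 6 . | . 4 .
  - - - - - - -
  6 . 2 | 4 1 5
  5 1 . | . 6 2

Step 1. [r4c4∈{1,2,3,5}] 2 has one home in row 4: r4c4. So r4c4=2.
Step 2. [r2c4∈{1,5}] in col 4, 1 fits only at r2c4. So r2c4=1.
Step 3. [r2c1∈{4}] r2c1 is down to just 4. So r2c1=4.
Step 4. [r1c3∈{3}] nothing but 3 survives at r1c3 ⇒ r1c3=3.
Step 5. [r2c5∈{2,5}] 5 has one home in row 2: r2c5, so r2c5=5.
Step 6. [r6c4∈{3}] r6c4 is down to just 3, so r6c4=3.
Step 7. [r1c5∈{2}] r1c5's peers cover all but 2. So r1c5=2.
Step 8. [r4c3∈{5}] r4c3 is down to just 5. So r4c3=5.
Step 9. [r4c1∈{3}] nothing but 3 survives at r4c1. So r4c1=3.
Step 10. [r2c2∈{2}] r2c2 is down to just 2, so r2c2=2.
Step 11. [r5c2∈{3}] r5c2's peers cover all but 3 ⇒ r5c2=3.
Step 12. [r4c6∈{1}] r4c6's peers cover all but 1, so r4c6=1.
Step 13. [r1c6∈{4}] r1c6 has the single candidate 4, so r1c6=4.
Step 14. [r6c3∈{4}] r6c3 has the single candidate 4, so r6c3=4.
Step 15. [r3c5∈{3}] r3c5's peers cover all but 3. So r3c5=3.
Step 16. [r3c4∈{5}] r3c4 has the single candidate 5 ⇒ r3c4=5.
Step 17. [r1c1∈{1}] only 1 remains possible at r1c1. So r1c1=1.

Answer: 1 5 3 6 2 4 / 4 2 6 1 5 3 / 2 4 1 5 3 6 / 3 6 5 2 4 1 / 6 3 2 4 1 5 / 5 1 4 3 6 2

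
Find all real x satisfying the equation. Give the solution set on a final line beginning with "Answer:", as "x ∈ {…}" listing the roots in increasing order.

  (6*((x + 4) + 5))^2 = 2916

Step 1. [(6*((x + 4) + 5))^2 = 2916] LHS squared, RHS 2916 ≥ 0: apply √ (±). So sqrt: 6*((x + 4) + 5) = 54 or -54.
Step 2. [6*((x + 4) + 5) = 54 or -54] 6 out front; divide by 6. So div: (x + 4) + 5 = 9 or -9.
Step 3. [(x + 4) + 5 = 9 or -9] subtract 5: x sits inside (… + 5), so sub: x + 4 = 4 or -14.
Step 4. [x + 4 = 4 or -14] 4 comes off first (subtract 4) ⇒ sub: x = 0 or -18.

Answer: x ∈ {-18, 0}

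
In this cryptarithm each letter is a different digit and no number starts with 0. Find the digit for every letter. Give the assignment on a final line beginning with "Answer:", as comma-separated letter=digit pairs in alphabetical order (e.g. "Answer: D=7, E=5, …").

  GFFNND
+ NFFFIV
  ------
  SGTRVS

Step 1. [col 1: D + V ≡ S (mod 10)] several values work for S in column 1 (D + V ≡ S (mod 10), carry-in 0); try S=4, so S=4.
Step 2. [col 1: D + V ≡ S (mod 10)] column 1 (D + V ≡ S (mod 10), carry-in 0) doesn't pin V yet; pick V=6 and continue ⇒ V=6.
Step 3. [col 1: D + V ≡ S (mod 10)] from column 1 (V=6, S=4, carry-in 0, digits 4,6 already taken and all letters distinct): D must equal 8, so D=8.
Step 4. [col 2: N + I ≡ V (mod 10)] several values work for N in column 2 (N + I ≡ V (mod 10), carry-in 1); try N=2 ⇒ N=2.
Step 5. [col 2: N + I ≡ V (mod 10)] from column 2 (N=2, V=6, carry-in 1, digits 2,4,6,8 already taken and all letters distinct): I must equal 3, so I=3.
Step 6. [col 3: N + F ≡ R (mod 10)] several values work for R in column 3 (N + F ≡ R (mod 10), carry-in 0); try R=7. So R=7.
Step 7. [col 3: N + F ≡ R (mod 10)] column 3 reads N+F+carry(0)=R with N=2, R=7; with digits 2,3,4,6,7,8 already taken and all letters distinct, the only value for F is 5 ⇒ F=5.
Step 8. [col 4: F + F ≡ T (mod 10)] in column 4 we have F+F≡T with carry-in 0; given F=5 and digits 2,3,4,5,6,7,8 already taken and all letters distinct, that pins T to 0. So T=0.
Step 9. [col 5: F + F ≡ G (mod 10)] column 5: given F=5, carry-in 1, and digits 0,2,3,4,5,6,7,8 already taken and all letters distinct, F+F≡G (mod 10) forces G=1, so G=1.

Answer: D=8, F=5, G=1, I=3, N=2, R=7, S=4, T=0, V=6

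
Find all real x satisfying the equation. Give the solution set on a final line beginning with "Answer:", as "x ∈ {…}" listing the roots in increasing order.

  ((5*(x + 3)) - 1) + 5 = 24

Step 1. [((5*(x + 3)) - 1) + 5 = 24] peel the +5: subtract 5 from each side. So sub: (5*(x + 3)) - 1 = 19.
Step 2. [(5*(x + 3)) - 1 = 19] 1 comes off first (add 1), so sub: 5*(x + 3) = 20.
Step 3. [5*(x + 3) = 20] 5 out front; divide by 5 ⇒ div: x + 3 = 4.
Step 4. [x + 3 = 4] 3 comes off first (subtract 3), so sub: x = 1.

Answer: x ∈ {1}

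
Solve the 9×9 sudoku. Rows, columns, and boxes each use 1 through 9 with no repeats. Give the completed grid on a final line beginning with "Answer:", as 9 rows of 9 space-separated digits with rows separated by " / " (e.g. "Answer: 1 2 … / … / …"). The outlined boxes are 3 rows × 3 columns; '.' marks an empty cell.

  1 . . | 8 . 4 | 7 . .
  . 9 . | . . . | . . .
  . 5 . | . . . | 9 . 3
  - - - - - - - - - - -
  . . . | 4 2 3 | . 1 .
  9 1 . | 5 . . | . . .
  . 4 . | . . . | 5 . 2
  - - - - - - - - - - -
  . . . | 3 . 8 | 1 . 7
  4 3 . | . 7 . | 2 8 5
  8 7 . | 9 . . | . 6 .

Step 1. [r5c3∈{2,3,6,7,8}] in row 5, 2 fits only at r5c3. So r5c3=2.
Step 2. [r1c9∈{6}] r1c9 has the single candidate 6. So r1c9=6.
Step 3. [r3c3∈{4,6,7,8}] across row 3, 8 lands solely at r3c3, so r3c3=8.
Step 4. [r3c8∈{2,4}] 4 has one home in row 3: r3c8. So r3c8=4.
Step 5. [r6c6∈{1,6,7,9}] col 6 places 9 nowhere but r6c6 ⇒ r6c6=9.
Step 6. [r1c3∈{3}] nothing but 3 survives at r1c3, so r1c3=3.
Step 7. [r1c2∈{2}] r1c2 is down to just 2, so r1c2=2.
Step 8. [r7c2∈{6}] r7c2 is down to just 6. So r7c2=6.
Step 9. [r9c6∈{1,2,5}] 2 has one home in row 9: r9c6. So r9c6=2.
Step 10. [r2c6∈{1,5,6,7}] 5 has one home in col 6: r2c6, so r2c6=5.
Step 11. [r3c4∈{1,2,6,7}] across row 3, 2 lands solely at r3c4, so r3c4=2.
Step 12. [r2c9∈{1,8}] 1 has one home in col 9: r2c9 ⇒ r2c9=1.
Step 13. [r6c5∈{1,6,8}] r6c5 is the only open cell in row 6 admitting 8 ⇒ r6c5=8.
Step 14. [r5c5∈{6}] r5c5 has the single candidate 6 ⇒ r5c5=6.
Step 15. [r6c1∈{3,6,7}] 3 has one home in col 1: r6c1. So r6c1=3.
Step 16. [r6c3∈{6,7}] across row 6, 6 lands solely at r6c3, so r6c3=6.
Step 17. [r5c6∈{7}] nothing but 7 survives at r5c6. So r5c6=7.
Step 18. [r3c1∈{6,7}] r3c1 is the only open cell in row 3 admitting 7. So r3c1=7.
Step 19. [r3c6∈{1,6}] 6 has one home in row 3: r3c6. So r3c6=6.
Step 20. [r8c6∈{1}] only 1 remains possible at r8c6 ⇒ r8c6=1.
Step 21. [r9c9∈{4}] r9c9 is down to just 4, so r9c9=4.
Step 22. [r5c9∈{8}] r5c9 is down to just 8, so r5c9=8.
Step 23. [r9c5∈{5}] nothing but 5 survives at r9c5. So r9c5=5.
Step 24. [r4c1∈{5}] r4c1 is down to just 5, so r4c1=5.
Step 25. [r7c3∈{5,9}] in row 7, 5 fits only at r7c3 ⇒ r7c3=5.
Step 26. [r5c8∈{3}] nothing but 3 survives at r5c8. So r5c8=3.
Step 27. [r1c5∈{9}] nothing but 9 survives at r1c5 ⇒ r1c5=9.
Step 28. [r2c1∈{6}] nothing but 6 survives at r2c1, so r2c1=6.
Step 29. [r4c3∈{7}] r4c3 is down to just 7 ⇒ r4c3=7.
Step 30. [r1c8∈{5}] r1c8's peers cover all but 5. So r1c8=5.
Step 31. [r2c3∈{4}] r2c3 is down to just 4, so r2c3=4.
Step 32. [r7c5∈{4}] nothing but 4 survives at r7c5. So r7c5=4.
Step 33. [r3c5∈{1}] r3c5 has the single candidate 1, so r3c5=1.
Step 34. [r2c8∈{2}] r2c8 has the single candidate 2 ⇒ r2c8=2.
Step 35. [r2c5∈{3}] r2c5 is down to just 3. So r2c5=3.
Step 36. [r8c4∈{6}] r8c4's peers cover all but 6, so r8c4=6.
Step 37. [r2c7∈{8}] r2c7's peers cover all but 8. So r2c7=8.
Step 38. [r7c8∈{9}] r7c8's peers cover all but 9, so r7c8=9.
Step 39. [r6c4∈{1}] r6c4's peers cover all but 1, so r6c4=1.
Step 40. [r4c2∈{8}] r4c2 has the single candidate 8, so r4c2=8.
Step 41. [r2c4∈{7}] r2c4's peers cover all but 7 ⇒ r2c4=7.
Step 42. [r4c9∈{9}] r4c9's peers cover all but 9 ⇒ r4c9=9.
Step 43. [r7c1∈{2}] r7c1's peers cover all but 2. So r7c1=2.
Step 44. [r9c7∈{3}] r9c7 has the single candidate 3 ⇒ r9c7=3.
Step 45. [r5c7∈{4}] only 4 remains possible at r5c7 ⇒ r5c7=4.
Step 46. [r9c3∈{1}] r9c3's peers cover all but 1. So r9c3=1.
Step 47. [r4c7∈{6}] r4c7 is down to just 6 ⇒ r4c7=6.
Step 48. [r6c8∈{7}] r6c8 is down to just 7, so r6c8=7.
Step 49. [r8c3∈{9}] r8c3 is down to just 9 ⇒ r8c3=9.

Answer: 1 2 3 8 9 4 7 5 6 / 6 9 4 7 3 5 8 2 1 / 7 5 8 2 1 6 9 4 3 / 5 8 7 4 2 3 6 1 9 / 9 1 2 5 6 7 4 3 8 / 3 4 6 1 8 9 5 7 2 / 2 6 5 3 4 8 1 9 7 / 4 3 9 6 7 1 2 8 5 / 8 7 1 9 5 2 3 6 4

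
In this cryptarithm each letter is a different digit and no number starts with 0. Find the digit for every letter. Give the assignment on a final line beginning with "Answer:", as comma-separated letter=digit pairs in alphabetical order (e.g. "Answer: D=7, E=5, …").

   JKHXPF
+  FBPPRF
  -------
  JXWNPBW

Step 1. [col 1: F + F ≡ W (mod 10)] F=8 is one option consistent with column 1 (F + F ≡ W (mod 10), carry-in 0) — take it. So F=8.
Step 2. [J] adding two 6-digit numbers gives at most 6+1 digits, and here it does — J is that final carry and must be 1, so J=1.
Step 3. [col 1: F + F ≡ W (mod 10)] column 1 reads F+F+carry(0)=W with F=8; with digits 1,8 already taken and all letters distinct, the only value for W is 6 ⇒ W=6.
Step 4. [col 2: P + R ≡ B (mod 10)] column 2 (P + R ≡ B (mod 10), carry-in 1) doesn't pin P yet; pick P=2 and continue. So P=2.
Step 5. [col 2: P + R ≡ B (mod 10)] R=4 is one option consistent with column 2 (P + R ≡ B (mod 10), carry-in 1) — take it ⇒ R=4.
Step 6. [col 2: P + R ≡ B (mod 10)] in column 2 we have P+R≡B with carry-in 1; given P=2, R=4 and digits 1,2,4,6,8 already taken and all letters distinct, that pins B to 7 ⇒ B=7.
Step 7. [col 3: X + P ≡ P (mod 10)] column 3: given P=2, carry-in 0, and digits 1,2,4,6,7,8 already taken and all letters distinct, X+P≡P (mod 10) forces X=0 ⇒ X=0.
Step 8. [col 4: H + P ≡ N (mod 10)] in column 4 we have H+P≡N with carry-in 0; given P=2 and digits 0,1,2,4,6,7,8 already taken and all letters distinct, that pins H to 3, so H=3.
Step 9. [col 4: H + P ≡ N (mod 10)] in column 4 we have H+P≡N with carry-in 0; given H=3, P=2 and digits 0,1,2,3,4,6,7,8 already taken and all letters distinct, that pins N to 5. So N=5.
Step 10. [col 5: K + B ≡ W (mod 10)] from column 5 (B=7, W=6, carry-in 0, digits 0,1,2,3,4,5,6,7,8 already taken and all letters distinct): K must equal 9 ⇒ K=9.

Answer: B=7, F=8, H=3, J=1, K=9, N=5, P=2, R=4, W=6, X=0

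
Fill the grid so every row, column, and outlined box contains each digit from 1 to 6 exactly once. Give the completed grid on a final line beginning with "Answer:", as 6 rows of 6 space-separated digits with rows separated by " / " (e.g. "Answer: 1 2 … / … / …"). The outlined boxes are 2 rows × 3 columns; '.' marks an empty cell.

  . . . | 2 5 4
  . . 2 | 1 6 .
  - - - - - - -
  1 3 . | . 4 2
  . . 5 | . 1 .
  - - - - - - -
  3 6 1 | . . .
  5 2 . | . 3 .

Step 1. [r3c3∈{6}] only 6 remains possible at r3c3. So r3c3=6.
Step 2. [r4c4∈{3,6}] col 4 places 3 nowhere but r4c4. So r4c4=3.
Step 3. [r2c1∈{4}] only 4 remains possible at r2c1. So r2c1=4.
Step 4. [r5c4∈{4,5}] row 5 places 4 nowhere but r5c4. So r5c4=4.
Step 5. [r6c4∈{6}] nothing but 6 survives at r6c4, so r6c4=6.
Step 6. [r4c2∈{4}] nothing but 4 survives at r4c2 ⇒ r4c2=4.
Step 7. [r2c6∈{3}] r2c6 is down to just 3 ⇒ r2c6=3.
Step 8. [r2c2∈{5}] r2c2's peers cover all but 5, so r2c2=5.
Step 9. [r4c6∈{6}] nothing but 6 survives at r4c6. So r4c6=6.
Step 10. [r4c1∈{2}] nothing but 2 survives at r4c1. So r4c1=2.
Step 11. [r1c1∈{6}] nothing but 6 survives at r1c1. So r1c1=6.
Step 12. [r6c3∈{4}] only 4 remains possible at r6c3 ⇒ r6c3=4.
Step 13. [r1c3∈{3}] r1c3 has the single candidate 3. So r1c3=3.
Step 14. [r1c2∈{1}] nothing but 1 survives at r1c2 ⇒ r1c2=1.
Step 15. [r5c6∈{5}] r5c6 is down to just 5 ⇒ r5c6=5.
Step 16. [r3c4∈{5}] r3c4 has the single candidate 5 ⇒ r3c4=5.
Step 17. [r6c6∈{1}] r6c6 has the single candidate 1, so r6c6=1.
Step 18. [r5c5∈{2}] r5c5 is down to just 2, so r5c5=2.

Answer: 6 1 3 2 5 4 / 4 5 2 1 6 3 / 1 3 6 5 4 2 / 2 4 5 3 1 6 / 3 6 1 4 2 5 / 5 2 4 6 3 1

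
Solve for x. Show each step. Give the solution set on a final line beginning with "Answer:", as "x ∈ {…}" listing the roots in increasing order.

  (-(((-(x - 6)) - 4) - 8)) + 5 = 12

Step 1. [(-(((-(x - 6)) - 4) - 8)) + 5 = 12] the outer +5 inverts by subtracting 5, so sub: -(((-(x - 6)) - 4) - 8) = 7.
Step 2. [-(((-(x - 6)) - 4) - 8) = 7] flip signs both sides, so neg: ((-(x - 6)) - 4) - 8 = -7.
Step 3. [((-(x - 6)) - 4) - 8 = -7] peel the -8: add 8 from each side. So sub: (-(x - 6)) - 4 = 1.
Step 4. [(-(x - 6)) - 4 = 1] add 4: x sits inside (… - 4), so sub: -(x - 6) = 5.
Step 5. [-(x - 6) = 5] LHS negated; negate both sides. So neg: x - 6 = -5.
Step 6. [x - 6 = -5] peel the -6: add 6 from each side ⇒ sub: x = 1.

Answer: x ∈ {1}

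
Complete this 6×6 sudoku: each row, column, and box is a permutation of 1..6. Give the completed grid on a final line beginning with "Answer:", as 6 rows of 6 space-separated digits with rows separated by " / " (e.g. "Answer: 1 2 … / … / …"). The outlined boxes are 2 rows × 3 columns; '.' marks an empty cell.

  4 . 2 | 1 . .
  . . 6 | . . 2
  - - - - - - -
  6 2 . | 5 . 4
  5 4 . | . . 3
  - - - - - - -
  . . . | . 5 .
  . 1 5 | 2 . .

Step 1. [r6c1∈{3}] r6c1's peers cover all but 3 ⇒ r6c1=3.
Step 2. [r6c6∈{6}] r6c6 is down to just 6, so r6c6=6.
Step 3. [r3c5∈{1}] r3c5's peers cover all but 1. So r3c5=1.
Step 4. [r5c4∈{3,4}] in row 5, 3 fits only at r5c4, so r5c4=3.
Step 5. [r2c2∈{3,5}] r2c2 is the only open cell in row 2 admitting 5, so r2c2=5.
Step 6. [r2c5∈{3,4}] 3 has one home in row 2: r2c5. So r2c5=3.
Step 7. [r4c5∈{2,6}] 2 has one home in row 4: r4c5 ⇒ r4c5=2.
Step 8. [r5c1∈{2}] r5c1 has the single candidate 2, so r5c1=2.
Step 9. [r1c2∈{3}] r1c2 has the single candidate 3. So r1c2=3.
Step 10. [r1c6∈{5}] r1c6 is down to just 5 ⇒ r1c6=5.
Step 11. [r1c5∈{6}] r1c5 is down to just 6 ⇒ r1c5=6.
Step 12. [r5c3∈{4}] r5c3 has the single candidate 4 ⇒ r5c3=4.
Step 13. [r5c6∈{1}] nothing but 1 survives at r5c6, so r5c6=1.
Step 14. [r5c2∈{6}] nothing but 6 survives at r5c2, so r5c2=6.
Step 15. [r4c3∈{1}] r4c3 has the single candidate 1, so r4c3=1.
Step 16. [r3c3∈{3}] r3c3 is down to just 3 ⇒ r3c3=3.
Step 17. [r2c1∈{1}] only 1 remains possible at r2c1 ⇒ r2c1=1.
Step 18. [r6c5∈{4}] only 4 remains possible at r6c5 ⇒ r6c5=4.
Step 19. [r4c4∈{6}] r4c4 has the single candidate 6, so r4c4=6.
Step 20. [r2c4∈{4}] nothing but 4 survives at r2c4. So r2c4=4.

Answer: 4 3 2 1 6 5 / 1 5 6 4 3 2 / 6 2 3 5 1 4 / 5 4 1 6 2 3 / 2 6 4 3 5 1 / 3 1 5 2 4 6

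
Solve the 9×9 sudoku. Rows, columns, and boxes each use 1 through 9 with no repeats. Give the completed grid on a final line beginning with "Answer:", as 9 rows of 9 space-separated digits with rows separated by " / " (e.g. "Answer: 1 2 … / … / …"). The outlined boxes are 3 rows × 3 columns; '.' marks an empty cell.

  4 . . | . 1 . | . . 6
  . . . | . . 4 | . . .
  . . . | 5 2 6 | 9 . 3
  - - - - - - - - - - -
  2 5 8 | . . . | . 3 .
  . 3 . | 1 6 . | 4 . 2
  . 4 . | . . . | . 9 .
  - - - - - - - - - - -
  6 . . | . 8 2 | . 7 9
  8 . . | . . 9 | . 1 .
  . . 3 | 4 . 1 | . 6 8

Step 1. [r4c6∈{7}] r4c6's peers cover all but 7 ⇒ r4c6=7.
Step 2. [r7c4∈{3}] r7c4's peers cover all but 3. So r7c4=3.
Step 3. [r7c7∈{5}] r7c7 has the single candidate 5, so r7c7=5.
Step 4. [r2c2∈{1,2,6,7,8,9}] col 2 places 6 nowhere but r2c2, so r2c2=6.
Step 5. [r2c1∈{1,3,5,7,9}] across col 1, 3 lands solely at r2c1, so r2c1=3.
Step 6. [r4c9∈{1}] nothing but 1 survives at r4c9 ⇒ r4c9=1.
Step 7. [r9c1∈{5,7,9}] in col 1, 5 fits only at r9c1. So r9c1=5.
Step 8. [r9c7∈{2}] nothing but 2 survives at r9c7, so r9c7=2.
Step 9. [r9c5∈{7}] nothing but 7 survives at r9c5 ⇒ r9c5=7.
Step 10. [r2c5∈{9}] r2c5 is down to just 9. So r2c5=9.
Step 11. [r6c3∈{1,6,7}] 6 has one home in col 3: r6c3 ⇒ r6c3=6.
Step 12. [r2c7∈{1,7,8}] r2c7 is the only open cell in col 7 admitting 1. So r2c7=1.
Step 13. [r1c6∈{3,8}] across row 1, 3 lands solely at r1c6 ⇒ r1c6=3.
Step 14. [r5c1∈{7,9}] 9 has one home in col 1: r5c1. So r5c1=9.
Step 15. [r5c3∈{7}] r5c3 has the single candidate 7 ⇒ r5c3=7.
Step 16. [r3c3∈{1}] r3c3 is down to just 1 ⇒ r3c3=1.
Step 17. [r8c2∈{2,7}] r8c2 is the only open cell in row 8 admitting 7. So r8c2=7.
Step 18. [r1c2∈{2,8,9}] across col 2, 2 lands solely at r1c2, so r1c2=2.
Step 19. [r2c3∈{5}] only 5 remains possible at r2c3. So r2c3=5.
Step 20. [r6c9∈{5,7}] in col 9, 5 fits only at r6c9. So r6c9=5.
Step 21. [r5c8∈{8}] r5c8's peers cover all but 8, so r5c8=8.
Step 22. [r2c4∈{7,8}] 8 has one home in row 2: r2c4. So r2c4=8.
Step 23. [r6c7∈{7}] only 7 remains possible at r6c7. So r6c7=7.
Step 24. [r8c3∈{2,4}] r8c3 is the only open cell in row 8 admitting 2. So r8c3=2.
Step 25. [r5c6∈{5}] r5c6 has the single candidate 5 ⇒ r5c6=5.
Step 26. [r6c4∈{2}] r6c4 is down to just 2, so r6c4=2.
Step 27. [r4c4∈{9}] nothing but 9 survives at r4c4, so r4c4=9.
Step 28. [r7c2∈{1}] nothing but 1 survives at r7c2. So r7c2=1.
Step 29. [r8c7∈{3}] r8c7 is down to just 3 ⇒ r8c7=3.
Step 30. [r7c3∈{4}] only 4 remains possible at r7c3, so r7c3=4.
Step 31. [r4c7∈{6}] nothing but 6 survives at r4c7 ⇒ r4c7=6.
Step 32. [r1c7∈{8}] only 8 remains possible at r1c7. So r1c7=8.
Step 33. [r1c4∈{7}] nothing but 7 survives at r1c4, so r1c4=7.
Step 34. [r3c8∈{4}] r3c8 is down to just 4, so r3c8=4.
Step 35. [r8c9∈{4}] r8c9 has the single candidate 4. So r8c9=4.
Step 36. [r8c5∈{5}] r8c5 is down to just 5, so r8c5=5.
Step 37. [r6c6∈{8}] r6c6 has the single candidate 8. So r6c6=8.
Step 38. [r3c1∈{7}] r3c1 is down to just 7 ⇒ r3c1=7.
Step 39. [r4c5∈{4}] r4c5's peers cover all but 4. So r4c5=4.
Step 40. [r3c2∈{8}] r3c2 has the single candidate 8. So r3c2=8.
Step 41. [r8c4∈{6}] only 6 remains possible at r8c4, so r8c4=6.
Step 42. [r6c5∈{3}] r6c5 has the single candidate 3 ⇒ r6c5=3.
Step 43. [r1c8∈{5}] only 5 remains possible at r1c8, so r1c8=5.
Step 44. [r2c9∈{7}] only 7 remains possible at r2c9 ⇒ r2c9=7.
Step 45. [r1c3∈{9}] only 9 remains possible at r1c3. So r1c3=9.
Step 46. [r6c1∈{1}] nothing but 1 survives at r6c1. So r6c1=1.
Step 47. [r9c2∈{9}] r9c2 is down to just 9, so r9c2=9.
Step 48. [r2c8∈{2}] only 2 remains possible at r2c8, so r2c8=2.

Answer: 4 2 9 7 1 3 8 5 6 / 3 6 5 8 9 4 1 2 7 / 7 8 1 5 2 6 9 4 3 / 2 5 8 9 4 7 6 3 1 / 9 3 7 1 6 5 4 8 2 / 1 4 6 2 3 8 7 9 5 / 6 1 4 3 8 2 5 7 9 / 8 7 2 6 5 9 3 1 4 / 5 9 3 4 7 1 2 6 8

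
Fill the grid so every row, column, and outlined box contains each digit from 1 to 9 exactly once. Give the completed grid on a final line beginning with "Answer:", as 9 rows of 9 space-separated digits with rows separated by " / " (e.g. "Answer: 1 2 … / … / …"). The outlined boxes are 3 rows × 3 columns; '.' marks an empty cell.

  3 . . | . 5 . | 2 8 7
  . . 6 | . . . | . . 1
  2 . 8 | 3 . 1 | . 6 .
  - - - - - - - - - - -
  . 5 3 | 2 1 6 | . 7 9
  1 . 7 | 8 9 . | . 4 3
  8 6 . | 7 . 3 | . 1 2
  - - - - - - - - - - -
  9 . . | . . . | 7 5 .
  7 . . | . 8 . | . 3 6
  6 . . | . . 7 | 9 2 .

Step 1. [r6c5∈{4}] r6c5 is down to just 4, so r6c5=4.
Step 2. [r3c2∈{4,7,9}] row 3 places 9 nowhere but r3c2 ⇒ r3c2=9.
Step 3. [r8c7∈{1,4}] across col 7, 1 lands solely at r8c7, so r8c7=1.
Step 4. [r2c6∈{2,4,8,9}] in row 2, 8 fits only at r2c6 ⇒ r2c6=8.
Step 5. [r6c7∈{5}] r6c7 has the single candidate 5. So r6c7=5.
Step 6. [r7c5∈{2,3,6}] 6 has one home in col 5: r7c5, so r7c5=6.
Step 7. [r7c2∈{1,2,3,4,8}] across row 7, 3 lands solely at r7c2. So r7c2=3.
Step 8. [r9c2∈{1,4,8}] r9c2 is the only open cell in col 2 admitting 8, so r9c2=8.
Step 9. [r9c9∈{4}] r9c9 is down to just 4, so r9c9=4.
Step 10. [r1c2∈{1,4}] in col 2, 1 fits only at r1c2. So r1c2=1.
Step 11. [r1c3∈{4}] nothing but 4 survives at r1c3, so r1c3=4.
Step 12. [r2c4∈{4,9}] box 2 places 4 nowhere but r2c4, so r2c4=4.
Step 13. [r7c6∈{2,4}] row 7 places 4 nowhere but r7c6. So r7c6=4.
Step 14. [r8c6∈{2,5,9}] 2 has one home in col 6: r8c6 ⇒ r8c6=2.
Step 15. [r7c4∈{1}] r7c4 is down to just 1. So r7c4=1.
Step 16. [r8c3∈{5}] r8c3 is down to just 5 ⇒ r8c3=5.
Step 17. [r1c4∈{6,9}] r1c4 is the only open cell in row 1 admitting 6, so r1c4=6.
Step 18. [r2c5∈{2,7}] r2c5 is the only open cell in row 2 admitting 2 ⇒ r2c5=2.
Step 19. [r5c2∈{2}] only 2 remains possible at r5c2, so r5c2=2.
Step 20. [r2c1∈{5}] r2c1 is down to just 5 ⇒ r2c1=5.
Step 21. [r2c8∈{9}] r2c8 is down to just 9. So r2c8=9.
Step 22. [r8c2∈{4}] r8c2 has the single candidate 4, so r8c2=4.
Step 23. [r7c3∈{2}] r7c3's peers cover all but 2 ⇒ r7c3=2.
Step 24. [r9c3∈{1}] r9c3 is down to just 1 ⇒ r9c3=1.
Step 25. [r9c4∈{5}] nothing but 5 survives at r9c4. So r9c4=5.
Step 26. [r5c7∈{6}] r5c7 has the single candidate 6. So r5c7=6.
Step 27. [r5c6∈{5}] r5c6's peers cover all but 5. So r5c6=5.
Step 28. [r4c1∈{4}] r4c1 has the single candidate 4 ⇒ r4c1=4.
Step 29. [r3c7∈{4}] only 4 remains possible at r3c7 ⇒ r3c7=4.
Step 30. [r2c2∈{7}] r2c2's peers cover all but 7. So r2c2=7.
Step 31. [r3c9∈{5}] r3c9's peers cover all but 5. So r3c9=5.
Step 32. [r2c7∈{3}] r2c7 has the single candidate 3, so r2c7=3.
Step 33. [r8c4∈{9}] only 9 remains possible at r8c4, so r8c4=9.
Step 34. [r9c5∈{3}] r9c5 has the single candidate 3. So r9c5=3.
Step 35. [r3c5∈{7}] r3c5 is down to just 7. So r3c5=7.
Step 36. [r7c9∈{8}] r7c9's peers cover all but 8, so r7c9=8.
Step 37. [r6c3∈{9}] r6c3 is down to just 9. So r6c3=9.
Step 38. [r1c6∈{9}] nothing but 9 survives at r1c6 ⇒ r1c6=9.
Step 39. [r4c7∈{8}] r4c7 has the single candidate 8, so r4c7=8.

Answer: 3 1 4 6 5 9 2 8 7 / 5 7 6 4 2 8 3 9 1 / 2 9 8 3 7 1 4 6 5 / 4 5 3 2 1 6 8 7 9 / 1 2 7 8 9 5 6 4 3 / 8 6 9 7 4 3 5 1 2 / 9 3 2 1 6 4 7 5 8 / 7 4 5 9 8 2 1 3 6 / 6 8 1 5 3 7 9 2 4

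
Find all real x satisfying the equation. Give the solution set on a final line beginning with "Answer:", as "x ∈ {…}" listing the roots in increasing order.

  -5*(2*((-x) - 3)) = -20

Step 1. [-5*(2*((-x) - 3)) = -20] LHS = -5·(…); ÷-5 both sides, so div: 2*((-x) - 3) = 4.
Step 2. [2*((-x) - 3) = 4] leading coefficient 2: divide by 2 ⇒ div: (-x) - 3 = 2.
Step 3. [(-x) - 3 = 2] add 3: x sits inside (… - 3) ⇒ sub: -x = 5.
Step 4. [-x = 5] LHS negated; negate both sides, so neg: x = -5.

Answer: x ∈ {-5}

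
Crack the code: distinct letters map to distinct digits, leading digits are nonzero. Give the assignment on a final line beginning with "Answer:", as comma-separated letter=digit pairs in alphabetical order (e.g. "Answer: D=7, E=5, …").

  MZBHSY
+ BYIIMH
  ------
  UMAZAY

Step 1. [col 1: Y + H ≡ Y (mod 10)] column 1 reads Y+H+carry(0)=Y with nothing yet; with all letters distinct, none taken yet, the only value for H is 0. So H=0.
Step 2. [col 1: Y + H ≡ Y (mod 10)] several values work for Y in column 1 (Y + H ≡ Y (mod 10), carry-in 0); try Y=4. So Y=4.
Step 3. [col 2: S + M ≡ A (mod 10)] column 2 (S + M ≡ A (mod 10), carry-in 0) doesn't pin A yet; pick A=1 and continue ⇒ A=1.
Step 4. [col 2: S + M ≡ A (mod 10)] column 2 (S + M ≡ A (mod 10), carry-in 0) doesn't pin M yet; pick M=2 and continue, so M=2.
Step 5. [col 2: S + M ≡ A (mod 10)] from column 2 (M=2, A=1, carry-in 0, digits 0,1,2,4 already taken and all letters distinct): S must equal 9, so S=9.
Step 6. [col 3: H + I ≡ Z (mod 10)] Z=7 is one option consistent with column 3 (H + I ≡ Z (mod 10), carry-in 1) — take it. So Z=7.
Step 7. [col 3: H + I ≡ Z (mod 10)] column 3 reads H+I+carry(1)=Z with H=0, Z=7; with digits 0,1,2,4,7,9 already taken and all letters distinct, the only value for I is 6 ⇒ I=6.
Step 8. [col 4: B + I ≡ A (mod 10)] column 4 reads B+I+carry(0)=A with I=6, A=1; with digits 0,1,2,4,6,7,9 already taken and all letters distinct, the only value for B is 5. So B=5.
Step 9. [col 6: M + B ≡ U (mod 10)] column 6 reads M+B+carry(1)=U with M=2, B=5; with digits 0,1,2,4,5,6,7,9 already taken and all letters distinct, the only value for U is 8. So U=8.

Answer: A=1, B=5, H=0, I=6, M=2, S=9, U=8, Y=4, Z=7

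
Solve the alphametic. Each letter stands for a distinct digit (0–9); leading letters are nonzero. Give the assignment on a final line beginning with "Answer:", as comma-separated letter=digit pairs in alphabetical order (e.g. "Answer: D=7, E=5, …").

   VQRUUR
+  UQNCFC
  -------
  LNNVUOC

Step 1. [L] adding two 6-digit numbers gives at most 6+1 digits, and here it does — L is that final carry and must be 1 ⇒ L=1.
Step 2. [col 1: R + C ≡ C (mod 10)] column 1 reads R+C+carry(0)=C with nothing yet; with digits 1 already taken and all letters distinct, the only value for R is 0 ⇒ R=0.
Step 3. [col 1: R + C ≡ C (mod 10)] C=9 is one option consistent with column 1 (R + C ≡ C (mod 10), carry-in 0) — take it. So C=9.
Step 4. [col 2: U + F ≡ O (mod 10)] F=7 is one option consistent with column 2 (U + F ≡ O (mod 10), carry-in 0) — take it, so F=7.
Step 5. [col 2: U + F ≡ O (mod 10)] column 2 (U + F ≡ O (mod 10), carry-in 0) doesn't pin O yet; pick O=5 and continue, so O=5.
Step 6. [col 2: U + F ≡ O (mod 10)] column 2 reads U+F+carry(0)=O with F=7, O=5; with digits 0,1,5,7,9 already taken and all letters distinct, the only value for U is 8, so U=8.
Step 7. [col 4: R + N ≡ V (mod 10)] V=3 is one option consistent with column 4 (R + N ≡ V (mod 10), carry-in 1) — take it. So V=3.
Step 8. [col 4: R + N ≡ V (mod 10)] from column 4 (R=0, V=3, carry-in 1, digits 0,1,3,5,7,8,9 already taken and all letters distinct): N must equal 2. So N=2.
Step 9. [col 5: Q + Q ≡ N (mod 10)] column 5: given N=2, carry-in 0, and digits 0,1,2,3,5,7,8,9 already taken and all letters distinct, Q+Q≡N (mod 10) forces Q=6 ⇒ Q=6.

Answer: C=9, F=7, L=1, N=2, O=5, Q=6, R=0, U=8, V=3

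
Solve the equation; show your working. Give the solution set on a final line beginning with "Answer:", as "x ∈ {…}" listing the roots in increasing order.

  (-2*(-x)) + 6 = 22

Step 1. [(-2*(-x)) + 6 = 22] the outer +6 inverts by subtracting 6, so sub: -2*(-x) = 16.
Step 2. [-2*(-x) = 16] divide by the outer -2, so div: -x = -8.
Step 3. [-x = -8] LHS negated; negate both sides. So neg: x = 8.

Answer: x ∈ {8}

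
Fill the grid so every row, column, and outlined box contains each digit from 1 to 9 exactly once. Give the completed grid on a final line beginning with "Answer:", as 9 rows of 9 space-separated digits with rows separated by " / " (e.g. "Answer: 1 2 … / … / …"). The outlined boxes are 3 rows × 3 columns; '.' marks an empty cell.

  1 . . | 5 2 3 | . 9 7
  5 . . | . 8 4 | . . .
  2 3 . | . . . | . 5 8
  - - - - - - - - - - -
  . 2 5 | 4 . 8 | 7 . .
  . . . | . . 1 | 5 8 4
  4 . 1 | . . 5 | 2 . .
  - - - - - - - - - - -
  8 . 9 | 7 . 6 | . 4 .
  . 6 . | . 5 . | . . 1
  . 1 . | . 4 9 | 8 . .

Step 1. [r7c7∈{3}] r7c7 has the single candidate 3 ⇒ r7c7=3.
Step 2. [r8c3∈{2,3,4,7}] 4 has one home in row 8: r8c3 ⇒ r8c3=4.
Step 3. [r9c3∈{2,3,7}] col 3 places 2 nowhere but r9c3. So r9c3=2.
Step 4. [r5c3∈{3,6,7}] col 3 places 3 nowhere but r5c3 ⇒ r5c3=3.
Step 5. [r2c2∈{7,9}] 9 has one home in box 1: r2c2. So r2c2=9.
Step 6. [r3c7∈{1,4,6}] r3c7 is the only open cell in row 3 admitting 4. So r3c7=4.
Step 7. [r1c7∈{6}] r1c7 has the single candidate 6 ⇒ r1c7=6.
Step 8. [r4c8∈{1,3,6}] in row 4, 1 fits only at r4c8. So r4c8=1.
Step 9. [r5c4∈{2,6,9}] row 5 places 2 nowhere but r5c4 ⇒ r5c4=2.
Step 10. [r5c2∈{7}] r5c2 is down to just 7 ⇒ r5c2=7.
Step 11. [r6c5∈{3,6,7,9}] across row 6, 7 lands solely at r6c5, so r6c5=7.
Step 12. [r4c5∈{3,6,9}] in col 5, 3 fits only at r4c5. So r4c5=3.
Step 13. [r7c9∈{2,5}] in row 7, 2 fits only at r7c9, so r7c9=2.
Step 14. [r2c9∈{3}] only 3 remains possible at r2c9, so r2c9=3.
Step 15. [r9c4∈{3}] r9c4's peers cover all but 3 ⇒ r9c4=3.
Step 16. [r2c3∈{6,7}] row 2 places 7 nowhere but r2c3. So r2c3=7.
Step 17. [r2c4∈{1,6}] 6 has one home in row 2: r2c4 ⇒ r2c4=6.
Step 18. [r6c4∈{9}] nothing but 9 survives at r6c4 ⇒ r6c4=9.
Step 19. [r6c9∈{6}] nothing but 6 survives at r6c9. So r6c9=6.
Step 20. [r8c8∈{7}] r8c8 has the single candidate 7, so r8c8=7.
Step 21. [r5c1∈{6,9}] across row 5, 9 lands solely at r5c1, so r5c1=9.
Step 22. [r6c2∈{8}] only 8 remains possible at r6c2 ⇒ r6c2=8.
Step 23. [r7c5∈{1}] only 1 remains possible at r7c5, so r7c5=1.
Step 24. [r3c3∈{6}] nothing but 6 survives at r3c3 ⇒ r3c3=6.
Step 25. [r8c6∈{2}] r8c6 is down to just 2, so r8c6=2.
Step 26. [r7c2∈{5}] r7c2's peers cover all but 5, so r7c2=5.
Step 27. [r1c2∈{4}] nothing but 4 survives at r1c2. So r1c2=4.
Step 28. [r5c5∈{6}] r5c5's peers cover all but 6, so r5c5=6.
Step 29. [r3c6∈{7}] nothing but 7 survives at r3c6 ⇒ r3c6=7.
Step 30. [r2c7∈{1}] only 1 remains possible at r2c7 ⇒ r2c7=1.
Step 31. [r6c8∈{3}] nothing but 3 survives at r6c8 ⇒ r6c8=3.
Step 32. [r9c9∈{5}] r9c9 has the single candidate 5 ⇒ r9c9=5.
Step 33. [r9c1∈{7}] r9c1's peers cover all but 7, so r9c1=7.
Step 34. [r8c1∈{3}] only 3 remains possible at r8c1 ⇒ r8c1=3.
Step 35. [r4c1∈{6}] r4c1 has the single candidate 6, so r4c1=6.
Step 36. [r8c4∈{8}] r8c4 is down to just 8, so r8c4=8.
Step 37. [r3c4∈{1}] nothing but 1 survives at r3c4, so r3c4=1.
Step 38. [r4c9∈{9}] r4c9's peers cover all but 9 ⇒ r4c9=9.
Step 39. [r3c5∈{9}] only 9 remains possible at r3c5, so r3c5=9.
Step 40. [r9c8∈{6}] only 6 remains possible at r9c8. So r9c8=6.
Step 41. [r2c8∈{2}] nothing but 2 survives at r2c8. So r2c8=2.
Step 42. [r8c7∈{9}] nothing but 9 survives at r8c7. So r8c7=9.
Step 43. [r1c3∈{8}] r1c3 is down to just 8. So r1c3=8.

Answer: 1 4 8 5 2 3 6 9 7 / 5 9 7 6 8 4 1 2 3 / 2 3 6 1 9 7 4 5 8 / 6 2 5 4 3 8 7 1 9 / 9 7 3 2 6 1 5 8 4 / 4 8 1 9 7 5 2 3 6 / 8 5 9 7 1 6 3 4 2 / 3 6 4 8 5 2 9 7 1 / 7 1 2 3 4 9 8 6 5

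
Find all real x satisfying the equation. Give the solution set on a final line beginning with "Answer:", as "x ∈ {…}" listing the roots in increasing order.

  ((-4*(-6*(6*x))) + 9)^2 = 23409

Step 1. [((-4*(-6*(6*x))) + 9)^2 = 23409] 23409 ≥ 0, LHS is (·)² — take ±√ ⇒ sqrt: (-4*(-6*(6*x))) + 9 = 153 or -153.
Step 2. [(-4*(-6*(6*x))) + 9 = 153 or -153] +9 is outermost — subtract 9 both sides. So sub: -4*(-6*(6*x)) = 144 or -162.
Step 3. [-4*(-6*(6*x)) = 144 or -162] -4 out front; divide by -4. So div: -6*(6*x) = -36 or 81/2.
Step 4. [-6*(6*x) = -36 or 81/2] -6·(inner) — divide through by -6 ⇒ div: 6*x = 6 or -27/4.
Step 5. [6*x = 6 or -27/4] 6 out front; divide by 6 ⇒ div: x = 1 or -9/8.

Answer: x ∈ {-9/8, 1}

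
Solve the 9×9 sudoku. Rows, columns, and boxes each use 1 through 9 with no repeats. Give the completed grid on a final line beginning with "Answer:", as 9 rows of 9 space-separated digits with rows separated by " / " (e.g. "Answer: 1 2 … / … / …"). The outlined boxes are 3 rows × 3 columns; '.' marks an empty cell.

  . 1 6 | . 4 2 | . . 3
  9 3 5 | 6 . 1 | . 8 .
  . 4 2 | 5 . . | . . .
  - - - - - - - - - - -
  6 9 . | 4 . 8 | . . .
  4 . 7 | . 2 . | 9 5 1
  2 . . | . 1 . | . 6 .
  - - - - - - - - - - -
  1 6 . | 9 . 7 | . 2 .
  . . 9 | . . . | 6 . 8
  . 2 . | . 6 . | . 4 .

Step 1. [r5c4∈{3}] r5c4 has the single candidate 3. So r5c4=3.
Step 2. [r3c5∈{3,7,8,9}] 9 has one home in col 5: r3c5, so r3c5=9.
Step 3. [r6c7∈{3,4,7,8}] across col 7, 8 lands solely at r6c7, so r6c7=8.
Step 4. [r2c5∈{7}] r2c5 has the single candidate 7, so r2c5=7.
Step 5. [r7c5∈{3,5,8}] across col 5, 8 lands solely at r7c5. So r7c5=8.
Step 6. [r8c5∈{3,5}] r8c5 is the only open cell in col 5 admitting 3. So r8c5=3.
Step 7. [r9c1∈{3,5,7,8}] r9c1 is the only open cell in col 1 admitting 3. So r9c1=3.
Step 8. [r9c6∈{5}] nothing but 5 survives at r9c6. So r9c6=5.
Step 9. [r4c8∈{3,7}] in col 8, 3 fits only at r4c8. So r4c8=3.
Step 10. [r8c2∈{5,7}] across col 2, 7 lands solely at r8c2. So r8c2=7.
Step 11. [r8c8∈{1}] r8c8 has the single candidate 1 ⇒ r8c8=1.
Step 12. [r3c8∈{7}] only 7 remains possible at r3c8. So r3c8=7.
Step 13. [r2c7∈{2,4}] in col 7, 4 fits only at r2c7. So r2c7=4.
Step 14. [r9c7∈{7}] r9c7's peers cover all but 7 ⇒ r9c7=7.
Step 15. [r4c9∈{2,7}] r4c9 is the only open cell in row 4 admitting 7, so r4c9=7.
Step 16. [r3c1∈{8}] r3c1 is down to just 8. So r3c1=8.
Step 17. [r1c7∈{5}] r1c7 is down to just 5. So r1c7=5.
Step 18. [r4c5∈{5}] nothing but 5 survives at r4c5 ⇒ r4c5=5.
Step 19. [r6c9∈{4}] r6c9's peers cover all but 4. So r6c9=4.
Step 20. [r7c9∈{5}] only 5 remains possible at r7c9. So r7c9=5.
Step 21. [r7c3∈{4}] only 4 remains possible at r7c3. So r7c3=4.
Step 22. [r1c8∈{9}] r1c8's peers cover all but 9, so r1c8=9.
Step 23. [r8c6∈{4}] r8c6's peers cover all but 4. So r8c6=4.
Step 24. [r4c3∈{1}] nothing but 1 survives at r4c3, so r4c3=1.
Step 25. [r8c4∈{2}] r8c4 is down to just 2, so r8c4=2.
Step 26. [r3c6∈{3}] r3c6 is down to just 3, so r3c6=3.
Step 27. [r3c7∈{1}] nothing but 1 survives at r3c7 ⇒ r3c7=1.
Step 28. [r1c4∈{8}] nothing but 8 survives at r1c4 ⇒ r1c4=8.
Step 29. [r3c9∈{6}] r3c9's peers cover all but 6, so r3c9=6.
Step 30. [r6c3∈{3}] r6c3 has the single candidate 3. So r6c3=3.
Step 31. [r2c9∈{2}] nothing but 2 survives at r2c9. So r2c9=2.
Step 32. [r5c2∈{8}] r5c2 has the single candidate 8. So r5c2=8.
Step 33. [r6c6∈{9}] nothing but 9 survives at r6c6. So r6c6=9.
Step 34. [r9c9∈{9}] r9c9's peers cover all but 9 ⇒ r9c9=9.
Step 35. [r9c3∈{8}] r9c3 has the single candidate 8, so r9c3=8.
Step 36. [r6c4∈{7}] nothing but 7 survives at r6c4. So r6c4=7.
Step 37. [r6c2∈{5}] only 5 remains possible at r6c2. So r6c2=5.
Step 38. [r5c6∈{6}] only 6 remains possible at r5c6, so r5c6=6.
Step 39. [r1c1∈{7}] r1c1 has the single candidate 7 ⇒ r1c1=7.
Step 40. [r9c4∈{1}] r9c4 has the single candidate 1, so r9c4=1.
Step 41. [r7c7∈{3}] r7c7 has the single candidate 3 ⇒ r7c7=3.
Step 42. [r8c1∈{5}] only 5 remains possible at r8c1 ⇒ r8c1=5.
Step 43. [r4c7∈{2}] r4c7 is down to just 2, so r4c7=2.

Answer: 7 1 6 8 4 2 5 9 3 / 9 3 5 6 7 1 4 8 2 / 8 4 2 5 9 3 1 7 6 / 6 9 1 4 5 8 2 3 7 / 4 8 7 3 2 6 9 5 1 / 2 5 3 7 1 9 8 6 4 / 1 6 4 9 8 7 3 2 5 / 5 7 9 2 3 4 6 1 8 / 3 2 8 1 6 5 7 4 9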